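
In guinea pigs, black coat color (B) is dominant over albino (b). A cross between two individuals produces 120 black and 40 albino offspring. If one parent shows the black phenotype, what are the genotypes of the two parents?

Observed offspring: 120 black, 40 albino
The observed ratio simplifies to 3:1. Albino (bb) offspring appear, so each parent must contribute one b allele. The parent stated to show black carries B, so it is Bb. The other parent is then either Bb or bb: Bb × bb would give a 1:1 split, whereas Bb × Bb gives 3:1 — matching the data. So both parents are heterozygous (Bb × Bb).
Parent genotypes: Bb × Bb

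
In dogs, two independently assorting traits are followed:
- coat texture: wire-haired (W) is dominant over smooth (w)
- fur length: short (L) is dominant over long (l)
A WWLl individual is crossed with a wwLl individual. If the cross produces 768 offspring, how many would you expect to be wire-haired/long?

Dihybrid cross WWLl × wwLl — consider each gene separately:
coat texture: WW × ww → 4 Ww → 4 W_ (out of 4)
fur length: Ll × Ll → 1 LL, 2 Ll, 1 ll → 3 L_ : 1 ll (out of 4)
Combine (counts out of 4 × 4 = 16): wire-haired/short (W_L_) = 4×3 = 12; wire-haired/long (W_ll) = 4×1 = 4
Phenotype counts (out of 16): 12 wire-haired/short, 4 wire-haired/long
wire-haired/long: 4 out of 16 → fraction 1/4
Expected count = 1/4 × 768 = 192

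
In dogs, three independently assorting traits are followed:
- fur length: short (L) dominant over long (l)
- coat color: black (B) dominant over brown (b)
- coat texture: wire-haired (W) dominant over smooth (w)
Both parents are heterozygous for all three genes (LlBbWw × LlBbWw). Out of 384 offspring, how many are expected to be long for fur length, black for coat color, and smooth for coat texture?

Trihybrid cross: LlBbWw × LlBbWw
Each trait segregates independently with a 3:1 phenotypic ratio, so each gene contributes 3/4 (dominant) or 1/4 (recessive).
Target: long (fur length), black (coat color), smooth (coat texture)
Probability = product of independent per-trait probabilities
= 1/4 × 3/4 × 1/4 = 3/64
Expected count = 3/64 × 384 = 18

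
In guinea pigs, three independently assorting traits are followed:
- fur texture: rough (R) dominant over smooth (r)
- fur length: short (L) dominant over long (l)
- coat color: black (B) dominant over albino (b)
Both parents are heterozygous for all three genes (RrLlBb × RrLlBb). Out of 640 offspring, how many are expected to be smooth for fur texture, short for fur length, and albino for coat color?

Trihybrid cross: RrLlBb × RrLlBb
Each trait segregates independently with a 3:1 phenotypic ratio, so each gene contributes 3/4 (dominant) or 1/4 (recessive).
Target: smooth (fur texture), short (fur length), albino (coat color)
Probability = product of independent per-trait probabilities
= 1/4 × 3/4 × 1/4 = 3/64
Expected count = 3/64 × 640 = 30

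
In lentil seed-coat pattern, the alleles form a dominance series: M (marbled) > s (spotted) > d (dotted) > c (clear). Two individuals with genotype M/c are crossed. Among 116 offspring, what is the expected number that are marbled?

Cross: M/c × M/c
Allele dominance: M > s > d > c
Offspring genotypes: 1 M/M, 2 M/c, 1 c/c
Phenotype counts: 3 marbled, 1 clear
marbled: 3 out of 4 → fraction 3/4
Expected count = 3/4 × 116 = 87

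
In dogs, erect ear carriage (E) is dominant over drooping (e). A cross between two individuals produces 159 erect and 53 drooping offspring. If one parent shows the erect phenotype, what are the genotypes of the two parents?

Observed offspring: 159 erect, 53 drooping
The observed ratio simplifies to 3:1. Drooping (ee) offspring appear, so each parent must contribute one e allele. The parent stated to show erect carries E, so it is Ee. The other parent is then either Ee or ee: Ee × ee would give a 1:1 split, whereas Ee × Ee gives 3:1 — matching the data. So both parents are heterozygous (Ee × Ee).
Parent genotypes: Ee × Ee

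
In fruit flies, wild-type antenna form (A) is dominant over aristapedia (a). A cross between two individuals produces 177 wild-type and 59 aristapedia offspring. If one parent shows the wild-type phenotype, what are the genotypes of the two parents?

Observed offspring: 177 wild-type, 59 aristapedia
The observed ratio simplifies to 3:1. Aristapedia (aa) offspring appear, so each parent must contribute one a allele. The parent stated to show wild-type carries A, so it is Aa. The other parent is then either Aa or aa: Aa × aa would give a 1:1 split, whereas Aa × Aa gives 3:1 — matching the data. So both parents are heterozygous (Aa × Aa).
Parent genotypes: Aa × Aa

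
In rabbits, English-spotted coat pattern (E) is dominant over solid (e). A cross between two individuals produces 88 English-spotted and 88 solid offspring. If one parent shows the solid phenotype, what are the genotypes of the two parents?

Observed offspring: 88 English-spotted, 88 solid
The observed ratio simplifies to 1:1. One parent shows solid, so its genotype must be ee. A 1:1 offspring split requires the other parent to be heterozygous (Ee).
Parent genotypes: ee × Ee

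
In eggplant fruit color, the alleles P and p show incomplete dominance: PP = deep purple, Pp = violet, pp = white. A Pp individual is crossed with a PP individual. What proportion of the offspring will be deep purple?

Punnett square for Pp × PP:
Offspring genotypes: 2 PP, 2 Pp
Phenotype counts: 2 deep purple, 2 violet
deep purple: 2 out of 4
Probability: 2/4 = 1/2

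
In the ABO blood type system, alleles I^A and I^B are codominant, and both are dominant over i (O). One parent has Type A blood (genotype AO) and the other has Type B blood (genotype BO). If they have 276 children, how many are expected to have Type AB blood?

Cross: AO × BO
Possible offspring genotypes: 1 AB, 1 AO, 1 BO, 1 OO
Blood type counts: 1 Type AB, 1 Type A, 1 Type B, 1 Type O
Probability of Type AB: 1/4
Expected count = 1/4 × 276 = 69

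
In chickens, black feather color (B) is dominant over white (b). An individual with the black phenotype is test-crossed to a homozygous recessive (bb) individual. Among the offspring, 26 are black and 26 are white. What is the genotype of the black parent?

Test cross: ? × bb
Offspring: 26 black, 26 white — approximately 1:1.
A 1:1 ratio in a test cross indicates the unknown parent is heterozygous (Bb).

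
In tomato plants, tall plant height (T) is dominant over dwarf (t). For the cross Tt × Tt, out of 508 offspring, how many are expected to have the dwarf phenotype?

Punnett square for Tt × Tt:
Offspring genotypes: 1 TT, 2 Tt, 1 tt
Total offspring: 4
Count with target: 1
Probability: 1/4
Expected count = 1/4 × 508 = 127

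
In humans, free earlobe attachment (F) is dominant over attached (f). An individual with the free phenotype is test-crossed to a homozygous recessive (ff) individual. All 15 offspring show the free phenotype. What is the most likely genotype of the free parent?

Test cross: ? × ff
All offspring are free.
If the unknown parent were heterozygous (Ff), about half of 15 offspring would be attached; none are. The unknown parent is most likely homozygous dominant (FF).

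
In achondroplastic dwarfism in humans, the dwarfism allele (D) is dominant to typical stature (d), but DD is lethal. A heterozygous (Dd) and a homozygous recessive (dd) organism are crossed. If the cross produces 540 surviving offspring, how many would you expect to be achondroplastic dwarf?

Cross: Dd × dd
Punnett square offspring (before lethality): 2 Dd, 2 dd
No DD offspring are produced in this cross.
achondroplastic dwarf: 2 out of 4 → fraction 1/2
Expected count = 1/2 × 540 = 270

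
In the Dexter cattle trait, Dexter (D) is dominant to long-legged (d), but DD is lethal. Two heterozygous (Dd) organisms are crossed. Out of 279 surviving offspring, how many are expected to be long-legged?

Cross: Dd × Dd
Punnett square offspring (before lethality): 1 DD, 2 Dd, 1 dd
The DD genotype is lethal (embryos die); surviving offspring: 2 Dd, 1 dd
long-legged: 1 out of 3 → fraction 1/3
Expected count = 1/3 × 279 = 93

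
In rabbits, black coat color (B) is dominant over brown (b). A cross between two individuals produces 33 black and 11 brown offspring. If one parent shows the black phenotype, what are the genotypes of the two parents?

Observed offspring: 33 black, 11 brown
The observed ratio simplifies to 3:1. Brown (bb) offspring appear, so each parent must contribute one b allele. The parent stated to show black carries B, so it is Bb. The other parent is then either Bb or bb: Bb × bb would give a 1:1 split, whereas Bb × Bb gives 3:1 — matching the data. So both parents are heterozygous (Bb × Bb).
Parent genotypes: Bb × Bb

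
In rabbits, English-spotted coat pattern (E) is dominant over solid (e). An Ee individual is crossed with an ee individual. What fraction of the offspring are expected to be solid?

Punnett square for Ee × ee:
Offspring genotypes: 2 Ee, 2 ee
English-spotted: 2, solid: 2
solid: 2 out of 4
Probability: 2/4 = 1/2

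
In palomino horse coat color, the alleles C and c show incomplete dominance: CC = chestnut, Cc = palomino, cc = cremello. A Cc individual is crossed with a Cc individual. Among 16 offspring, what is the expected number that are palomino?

Punnett square for Cc × Cc:
Offspring genotypes: 1 CC, 2 Cc, 1 cc
Phenotype counts: 1 chestnut, 2 palomino, 1 cremello
palomino: 2 out of 4 → fraction 1/2
Expected count = 1/2 × 16 = 8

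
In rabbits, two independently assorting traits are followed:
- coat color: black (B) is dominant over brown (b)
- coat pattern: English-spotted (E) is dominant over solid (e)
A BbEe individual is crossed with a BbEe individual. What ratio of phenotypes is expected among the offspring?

Dihybrid cross BbEe × BbEe — consider each gene separately:
coat color: Bb × Bb → 1 BB, 2 Bb, 1 bb → 3 B_ : 1 bb (out of 4)
coat pattern: Ee × Ee → 1 EE, 2 Ee, 1 ee → 3 E_ : 1 ee (out of 4)
Combine (counts out of 4 × 4 = 16): black/English-spotted (B_E_) = 3×3 = 9; black/solid (B_ee) = 3×1 = 3; brown/English-spotted (bbE_) = 1×3 = 3; brown/solid (bbee) = 1×1 = 1
Phenotype counts (out of 16): 9 black/English-spotted, 3 black/solid, 3 brown/English-spotted, 1 brown/solid
Ratio: 9 black/English-spotted : 3 black/solid : 3 brown/English-spotted : 1 brown/solid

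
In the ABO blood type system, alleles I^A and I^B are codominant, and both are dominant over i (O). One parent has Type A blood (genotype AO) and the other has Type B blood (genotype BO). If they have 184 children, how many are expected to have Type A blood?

Cross: AO × BO
Possible offspring genotypes: 1 AB, 1 AO, 1 BO, 1 OO
Blood type counts: 1 Type AB, 1 Type A, 1 Type B, 1 Type O
Probability of Type A: 1/4
Expected count = 1/4 × 184 = 46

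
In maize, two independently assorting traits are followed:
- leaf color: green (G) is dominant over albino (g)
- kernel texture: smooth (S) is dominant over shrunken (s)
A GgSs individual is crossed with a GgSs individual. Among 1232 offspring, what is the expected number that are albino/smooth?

Dihybrid cross GgSs × GgSs — consider each gene separately:
leaf color: Gg × Gg → 1 GG, 2 Gg, 1 gg → 3 G_ : 1 gg (out of 4)
kernel texture: Ss × Ss → 1 SS, 2 Ss, 1 ss → 3 S_ : 1 ss (out of 4)
Combine (counts out of 4 × 4 = 16): green/smooth (G_S_) = 3×3 = 9; green/shrunken (G_ss) = 3×1 = 3; albino/smooth (ggS_) = 1×3 = 3; albino/shrunken (ggss) = 1×1 = 1
Phenotype counts (out of 16): 9 green/smooth, 3 green/shrunken, 3 albino/smooth, 1 albino/shrunken
albino/smooth: 3 out of 16 → fraction 3/16
Expected count = 3/16 × 1232 = 231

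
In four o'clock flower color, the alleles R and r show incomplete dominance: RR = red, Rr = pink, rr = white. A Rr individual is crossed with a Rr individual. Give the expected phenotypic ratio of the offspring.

Punnett square for Rr × Rr:
Offspring genotypes: 1 RR, 2 Rr, 1 rr
Phenotype counts: 1 red, 2 pink, 1 white
Ratio: 1 red : 2 pink : 1 white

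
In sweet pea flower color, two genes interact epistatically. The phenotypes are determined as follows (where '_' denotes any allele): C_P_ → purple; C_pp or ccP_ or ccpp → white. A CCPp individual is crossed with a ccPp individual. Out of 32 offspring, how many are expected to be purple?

Cross: CCPp × ccPp — consider each gene separately:
C gene: CC × cc → 4 Cc → 4 C_ (out of 4)
P gene: Pp × Pp → 1 PP, 2 Pp, 1 pp → 3 P_ : 1 pp (out of 4)
Genotype classes (out of 4 × 4 = 16): C_P_ = 4×3 = 12; C_pp = 4×1 = 4
Apply the phenotype rules: C_P_ (12) → purple; C_pp (4) → white
Phenotype counts (out of 16): 12 purple, 4 white
purple: 12 out of 16 → fraction 3/4
Expected count = 3/4 × 32 = 24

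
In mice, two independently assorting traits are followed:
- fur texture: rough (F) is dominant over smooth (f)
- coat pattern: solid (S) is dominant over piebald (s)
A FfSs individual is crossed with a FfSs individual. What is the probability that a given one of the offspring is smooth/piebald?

Dihybrid cross FfSs × FfSs — consider each gene separately:
fur texture: Ff × Ff → 1 FF, 2 Ff, 1 ff → 3 F_ : 1 ff (out of 4)
coat pattern: Ss × Ss → 1 SS, 2 Ss, 1 ss → 3 S_ : 1 ss (out of 4)
Combine (counts out of 4 × 4 = 16): rough/solid (F_S_) = 3×3 = 9; rough/piebald (F_ss) = 3×1 = 3; smooth/solid (ffS_) = 1×3 = 3; smooth/piebald (ffss) = 1×1 = 1
Phenotype counts (out of 16): 9 rough/solid, 3 rough/piebald, 3 smooth/solid, 1 smooth/piebald
smooth/piebald: 1 out of 16
Probability: 1/16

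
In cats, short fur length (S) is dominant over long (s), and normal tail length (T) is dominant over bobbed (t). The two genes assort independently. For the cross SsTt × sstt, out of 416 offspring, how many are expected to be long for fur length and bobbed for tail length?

Dihybrid cross SsTt × sstt — consider each gene separately:
fur length: Ss × ss → 2 Ss, 2 ss → 2 S_ : 2 ss (out of 4)
tail length: Tt × tt → 2 Tt, 2 tt → 2 T_ : 2 tt (out of 4)
Looking for: long (ss) and bobbed (tt)
P(long) = 2/4, P(bobbed) = 2/4
P(both) = 2/4 × 2/4 = 4/16 = 1/4
Expected count = 1/4 × 416 = 104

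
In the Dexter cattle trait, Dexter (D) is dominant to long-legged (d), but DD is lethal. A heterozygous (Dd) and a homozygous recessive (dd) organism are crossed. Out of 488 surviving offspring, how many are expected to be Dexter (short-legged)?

Cross: Dd × dd
Punnett square offspring (before lethality): 2 Dd, 2 dd
No DD offspring are produced in this cross.
Dexter (short-legged): 2 out of 4 → fraction 1/2
Expected count = 1/2 × 488 = 244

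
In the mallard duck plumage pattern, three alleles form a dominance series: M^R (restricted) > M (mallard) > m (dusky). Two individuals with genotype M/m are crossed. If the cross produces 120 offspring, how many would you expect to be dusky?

Cross: M/m × M/m
Allele dominance: M^R > M > m
Offspring genotypes: 1 M/M, 2 M/m, 1 m/m
Phenotype counts: 3 mallard, 1 dusky
dusky: 1 out of 4 → fraction 1/4
Expected count = 1/4 × 120 = 30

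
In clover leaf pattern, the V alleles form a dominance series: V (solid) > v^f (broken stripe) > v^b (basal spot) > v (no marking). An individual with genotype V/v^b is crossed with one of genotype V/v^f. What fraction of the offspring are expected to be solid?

Cross: V/v^b × V/v^f
Allele dominance: V > v^f > v^b > v
Offspring genotypes: 1 V/V, 1 V/v^f, 1 V/v^b, 1 v^f/v^b
Phenotype counts: 3 solid, 1 broken stripe
solid: 3 out of 4
Probability: 3/4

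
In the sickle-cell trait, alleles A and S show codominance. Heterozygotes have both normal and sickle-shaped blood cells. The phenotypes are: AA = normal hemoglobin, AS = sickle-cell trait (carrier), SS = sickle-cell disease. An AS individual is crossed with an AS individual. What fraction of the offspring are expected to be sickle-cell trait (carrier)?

Punnett square for AS × AS:
Offspring genotypes: 1 AA, 2 AS, 1 SS
Phenotype counts: 1 normal hemoglobin, 2 sickle-cell trait (carrier), 1 sickle-cell disease
sickle-cell trait (carrier): 2 out of 4
Probability: 2/4 = 1/2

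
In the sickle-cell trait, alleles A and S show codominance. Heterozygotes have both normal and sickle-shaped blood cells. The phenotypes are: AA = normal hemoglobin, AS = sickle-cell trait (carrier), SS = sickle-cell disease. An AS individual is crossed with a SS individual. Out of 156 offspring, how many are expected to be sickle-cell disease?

Punnett square for AS × SS:
Offspring genotypes: 2 AS, 2 SS
Phenotype counts: 2 sickle-cell trait (carrier), 2 sickle-cell disease
sickle-cell disease: 2 out of 4 → fraction 1/2
Expected count = 1/2 × 156 = 78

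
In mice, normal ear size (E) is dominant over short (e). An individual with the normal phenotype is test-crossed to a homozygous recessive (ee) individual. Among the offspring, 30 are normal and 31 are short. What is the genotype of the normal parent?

Test cross: ? × ee
Offspring: 30 normal, 31 short — approximately 1:1.
A 1:1 ratio in a test cross indicates the unknown parent is heterozygous (Ee).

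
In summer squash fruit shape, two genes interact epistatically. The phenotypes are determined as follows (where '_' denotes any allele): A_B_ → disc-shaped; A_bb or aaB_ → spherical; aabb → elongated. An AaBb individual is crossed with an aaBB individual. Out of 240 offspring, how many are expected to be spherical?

Cross: AaBb × aaBB — consider each gene separately:
A gene: Aa × aa → 2 Aa, 2 aa → 2 A_ : 2 aa (out of 4)
B gene: Bb × BB → 2 BB, 2 Bb → 4 B_ (out of 4)
Genotype classes (out of 4 × 4 = 16): A_B_ = 2×4 = 8; aaB_ = 2×4 = 8
Apply the phenotype rules: A_B_ (8) → disc-shaped; aaB_ (8) → spherical
Phenotype counts (out of 16): 8 disc-shaped, 8 spherical
spherical: 8 out of 16 → fraction 1/2
Expected count = 1/2 × 240 = 120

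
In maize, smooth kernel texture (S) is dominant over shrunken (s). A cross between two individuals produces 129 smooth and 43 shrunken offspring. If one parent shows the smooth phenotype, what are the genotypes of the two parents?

Observed offspring: 129 smooth, 43 shrunken
The observed ratio simplifies to 3:1. Shrunken (ss) offspring appear, so each parent must contribute one s allele. The parent stated to show smooth carries S, so it is Ss. The other parent is then either Ss or ss: Ss × ss would give a 1:1 split, whereas Ss × Ss gives 3:1 — matching the data. So both parents are heterozygous (Ss × Ss).
Parent genotypes: Ss × Ss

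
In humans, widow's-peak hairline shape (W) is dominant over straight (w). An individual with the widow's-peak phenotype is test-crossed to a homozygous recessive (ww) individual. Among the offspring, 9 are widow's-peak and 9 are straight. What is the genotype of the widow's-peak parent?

Test cross: ? × ww
Offspring: 9 widow's-peak, 9 straight — approximately 1:1.
A 1:1 ratio in a test cross indicates the unknown parent is heterozygous (Ww).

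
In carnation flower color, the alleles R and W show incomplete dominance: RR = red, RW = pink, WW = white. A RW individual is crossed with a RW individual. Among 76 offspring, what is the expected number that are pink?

Punnett square for RW × RW:
Offspring genotypes: 1 RR, 2 RW, 1 WW
Phenotype counts: 1 red, 2 pink, 1 white
pink: 2 out of 4 → fraction 1/2
Expected count = 1/2 × 76 = 38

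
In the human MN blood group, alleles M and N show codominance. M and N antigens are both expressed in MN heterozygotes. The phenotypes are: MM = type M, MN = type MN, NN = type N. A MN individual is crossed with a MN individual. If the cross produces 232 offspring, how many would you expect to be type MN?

Punnett square for MN × MN:
Offspring genotypes: 1 MM, 2 MN, 1 NN
Phenotype counts: 1 type M, 2 type MN, 1 type N
type MN: 2 out of 4 → fraction 1/2
Expected count = 1/2 × 232 = 116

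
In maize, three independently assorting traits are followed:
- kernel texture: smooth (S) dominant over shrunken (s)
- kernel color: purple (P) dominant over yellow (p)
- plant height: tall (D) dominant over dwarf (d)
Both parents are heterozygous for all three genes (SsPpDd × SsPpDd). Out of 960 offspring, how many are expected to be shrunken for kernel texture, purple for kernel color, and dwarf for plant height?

Trihybrid cross: SsPpDd × SsPpDd
Each trait segregates independently with a 3:1 phenotypic ratio, so each gene contributes 3/4 (dominant) or 1/4 (recessive).
Target: shrunken (kernel texture), purple (kernel color), dwarf (plant height)
Probability = product of independent per-trait probabilities
= 1/4 × 3/4 × 1/4 = 3/64
Expected count = 3/64 × 960 = 45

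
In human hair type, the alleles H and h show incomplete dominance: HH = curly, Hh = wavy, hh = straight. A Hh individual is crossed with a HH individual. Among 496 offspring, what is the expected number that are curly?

Punnett square for Hh × HH:
Offspring genotypes: 2 HH, 2 Hh
Phenotype counts: 2 curly, 2 wavy
curly: 2 out of 4 → fraction 1/2
Expected count = 1/2 × 496 = 248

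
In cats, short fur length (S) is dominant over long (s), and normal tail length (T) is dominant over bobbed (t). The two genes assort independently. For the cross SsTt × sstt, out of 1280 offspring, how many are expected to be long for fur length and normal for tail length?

Dihybrid cross SsTt × sstt — consider each gene separately:
fur length: Ss × ss → 2 Ss, 2 ss → 2 S_ : 2 ss (out of 4)
tail length: Tt × tt → 2 Tt, 2 tt → 2 T_ : 2 tt (out of 4)
Looking for: long (ss) and normal (T_)
P(long) = 2/4, P(normal) = 2/4
P(both) = 2/4 × 2/4 = 4/16 = 1/4
Expected count = 1/4 × 1280 = 320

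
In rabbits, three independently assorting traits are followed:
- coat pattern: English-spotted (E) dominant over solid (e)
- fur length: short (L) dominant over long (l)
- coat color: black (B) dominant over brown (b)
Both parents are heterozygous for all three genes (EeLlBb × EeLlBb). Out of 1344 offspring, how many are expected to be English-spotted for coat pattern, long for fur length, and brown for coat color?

Trihybrid cross: EeLlBb × EeLlBb
Each trait segregates independently with a 3:1 phenotypic ratio, so each gene contributes 3/4 (dominant) or 1/4 (recessive).
Target: English-spotted (coat pattern), long (fur length), brown (coat color)
Probability = product of independent per-trait probabilities
= 3/4 × 1/4 × 1/4 = 3/64
Expected count = 3/64 × 1344 = 63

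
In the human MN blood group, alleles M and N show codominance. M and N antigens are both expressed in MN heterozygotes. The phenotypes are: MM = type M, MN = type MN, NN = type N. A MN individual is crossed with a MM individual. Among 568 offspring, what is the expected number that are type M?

Punnett square for MN × MM:
Offspring genotypes: 2 MM, 2 MN
Phenotype counts: 2 type M, 2 type MN
type M: 2 out of 4 → fraction 1/2
Expected count = 1/2 × 568 = 284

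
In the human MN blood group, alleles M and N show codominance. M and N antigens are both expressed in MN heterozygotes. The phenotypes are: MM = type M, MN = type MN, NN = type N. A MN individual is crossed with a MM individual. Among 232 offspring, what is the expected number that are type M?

Punnett square for MN × MM:
Offspring genotypes: 2 MM, 2 MN
Phenotype counts: 2 type M, 2 type MN
type M: 2 out of 4 → fraction 1/2
Expected count = 1/2 × 232 = 116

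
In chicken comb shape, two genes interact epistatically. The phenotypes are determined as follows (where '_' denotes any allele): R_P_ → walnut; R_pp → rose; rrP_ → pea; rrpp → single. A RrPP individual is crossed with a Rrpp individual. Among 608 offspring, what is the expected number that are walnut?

Cross: RrPP × Rrpp — consider each gene separately:
R gene: Rr × Rr → 1 RR, 2 Rr, 1 rr → 3 R_ : 1 rr (out of 4)
P gene: PP × pp → 4 Pp → 4 P_ (out of 4)
Genotype classes (out of 4 × 4 = 16): R_P_ = 3×4 = 12; rrP_ = 1×4 = 4
Apply the phenotype rules: R_P_ (12) → walnut; rrP_ (4) → pea
Phenotype counts (out of 16): 12 walnut, 4 pea
walnut: 12 out of 16 → fraction 3/4
Expected count = 3/4 × 608 = 456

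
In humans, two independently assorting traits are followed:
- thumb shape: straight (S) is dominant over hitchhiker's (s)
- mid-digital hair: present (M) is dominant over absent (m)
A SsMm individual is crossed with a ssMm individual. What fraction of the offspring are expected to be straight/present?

Dihybrid cross SsMm × ssMm — consider each gene separately:
thumb shape: Ss × ss → 2 Ss, 2 ss → 2 S_ : 2 ss (out of 4)
mid-digital hair: Mm × Mm → 1 MM, 2 Mm, 1 mm → 3 M_ : 1 mm (out of 4)
Combine (counts out of 4 × 4 = 16): straight/present (S_M_) = 2×3 = 6; straight/absent (S_mm) = 2×1 = 2; hitchhiker's/present (ssM_) = 2×3 = 6; hitchhiker's/absent (ssmm) = 2×1 = 2
Phenotype counts (out of 16): 6 straight/present, 2 straight/absent, 6 hitchhiker's/present, 2 hitchhiker's/absent
straight/present: 6 out of 16
Probability: 6/16 = 3/8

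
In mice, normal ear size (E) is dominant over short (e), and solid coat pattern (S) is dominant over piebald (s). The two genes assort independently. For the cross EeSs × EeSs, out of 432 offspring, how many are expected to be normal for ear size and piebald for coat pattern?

Dihybrid cross EeSs × EeSs — consider each gene separately:
ear size: Ee × Ee → 1 EE, 2 Ee, 1 ee → 3 E_ : 1 ee (out of 4)
coat pattern: Ss × Ss → 1 SS, 2 Ss, 1 ss → 3 S_ : 1 ss (out of 4)
Looking for: normal (E_) and piebald (ss)
P(normal) = 3/4, P(piebald) = 1/4
P(both) = 3/4 × 1/4 = 3/16
Expected count = 3/16 × 432 = 81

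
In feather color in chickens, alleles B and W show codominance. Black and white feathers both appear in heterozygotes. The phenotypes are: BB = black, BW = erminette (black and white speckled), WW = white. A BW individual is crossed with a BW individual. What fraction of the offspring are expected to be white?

Punnett square for BW × BW:
Offspring genotypes: 1 BB, 2 BW, 1 WW
Phenotype counts: 1 black, 2 erminette (black and white speckled), 1 white
white: 1 out of 4
Probability: 1/4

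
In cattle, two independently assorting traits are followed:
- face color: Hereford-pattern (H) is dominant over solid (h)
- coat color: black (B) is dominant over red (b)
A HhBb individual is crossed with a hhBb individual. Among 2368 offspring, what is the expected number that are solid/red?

Dihybrid cross HhBb × hhBb — consider each gene separately:
face color: Hh × hh → 2 Hh, 2 hh → 2 H_ : 2 hh (out of 4)
coat color: Bb × Bb → 1 BB, 2 Bb, 1 bb → 3 B_ : 1 bb (out of 4)
Combine (counts out of 4 × 4 = 16): Hereford-pattern/black (H_B_) = 2×3 = 6; Hereford-pattern/red (H_bb) = 2×1 = 2; solid/black (hhB_) = 2×3 = 6; solid/red (hhbb) = 2×1 = 2
Phenotype counts (out of 16): 6 Hereford-pattern/black, 2 Hereford-pattern/red, 6 solid/black, 2 solid/red
solid/red: 2 out of 16 → fraction 1/8
Expected count = 1/8 × 2368 = 296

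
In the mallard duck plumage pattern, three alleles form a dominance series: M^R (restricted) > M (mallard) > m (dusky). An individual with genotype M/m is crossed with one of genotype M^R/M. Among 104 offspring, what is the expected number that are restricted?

Cross: M/m × M^R/M
Allele dominance: M^R > M > m
Offspring genotypes: 1 M^R/M, 1 M/M, 1 M^R/m, 1 M/m
Phenotype counts: 2 restricted, 2 mallard
restricted: 2 out of 4 → fraction 1/2
Expected count = 1/2 × 104 = 52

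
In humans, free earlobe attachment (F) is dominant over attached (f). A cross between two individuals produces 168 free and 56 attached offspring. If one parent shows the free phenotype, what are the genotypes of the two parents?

Observed offspring: 168 free, 56 attached
The observed ratio simplifies to 3:1. Attached (ff) offspring appear, so each parent must contribute one f allele. The parent stated to show free carries F, so it is Ff. The other parent is then either Ff or ff: Ff × ff would give a 1:1 split, whereas Ff × Ff gives 3:1 — matching the data. So both parents are heterozygous (Ff × Ff).
Parent genotypes: Ff × Ff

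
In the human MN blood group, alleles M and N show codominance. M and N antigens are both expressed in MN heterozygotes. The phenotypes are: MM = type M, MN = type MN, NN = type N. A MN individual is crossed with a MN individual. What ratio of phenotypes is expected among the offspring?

Punnett square for MN × MN:
Offspring genotypes: 1 MM, 2 MN, 1 NN
Phenotype counts: 1 type M, 2 type MN, 1 type N
Ratio: 1 type M : 2 type MN : 1 type N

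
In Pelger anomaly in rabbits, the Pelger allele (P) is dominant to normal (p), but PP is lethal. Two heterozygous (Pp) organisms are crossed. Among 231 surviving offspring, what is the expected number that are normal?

Cross: Pp × Pp
Punnett square offspring (before lethality): 1 PP, 2 Pp, 1 pp
The PP genotype is lethal (embryos die); surviving offspring: 2 Pp, 1 pp
normal: 1 out of 3 → fraction 1/3
Expected count = 1/3 × 231 = 77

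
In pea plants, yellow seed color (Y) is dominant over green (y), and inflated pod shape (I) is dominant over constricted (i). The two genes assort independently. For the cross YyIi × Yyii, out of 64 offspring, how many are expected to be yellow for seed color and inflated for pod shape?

Dihybrid cross YyIi × Yyii — consider each gene separately:
seed color: Yy × Yy → 1 YY, 2 Yy, 1 yy → 3 Y_ : 1 yy (out of 4)
pod shape: Ii × ii → 2 Ii, 2 ii → 2 I_ : 2 ii (out of 4)
Looking for: yellow (Y_) and inflated (I_)
P(yellow) = 3/4, P(inflated) = 2/4
P(both) = 3/4 × 2/4 = 6/16 = 3/8
Expected count = 3/8 × 64 = 24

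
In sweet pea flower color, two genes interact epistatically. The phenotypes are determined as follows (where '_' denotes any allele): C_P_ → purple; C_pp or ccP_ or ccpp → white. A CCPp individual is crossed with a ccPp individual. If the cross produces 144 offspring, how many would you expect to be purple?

Cross: CCPp × ccPp — consider each gene separately:
C gene: CC × cc → 4 Cc → 4 C_ (out of 4)
P gene: Pp × Pp → 1 PP, 2 Pp, 1 pp → 3 P_ : 1 pp (out of 4)
Genotype classes (out of 4 × 4 = 16): C_P_ = 4×3 = 12; C_pp = 4×1 = 4
Apply the phenotype rules: C_P_ (12) → purple; C_pp (4) → white
Phenotype counts (out of 16): 12 purple, 4 white
purple: 12 out of 16 → fraction 3/4
Expected count = 3/4 × 144 = 108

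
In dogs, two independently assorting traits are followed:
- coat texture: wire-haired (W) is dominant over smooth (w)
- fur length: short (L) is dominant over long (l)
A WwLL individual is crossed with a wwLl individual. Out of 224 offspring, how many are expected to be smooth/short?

Dihybrid cross WwLL × wwLl — consider each gene separately:
coat texture: Ww × ww → 2 Ww, 2 ww → 2 W_ : 2 ww (out of 4)
fur length: LL × Ll → 2 LL, 2 Ll → 4 L_ (out of 4)
Combine (counts out of 4 × 4 = 16): wire-haired/short (W_L_) = 2×4 = 8; smooth/short (wwL_) = 2×4 = 8
Phenotype counts (out of 16): 8 wire-haired/short, 8 smooth/short
smooth/short: 8 out of 16 → fraction 1/2
Expected count = 1/2 × 224 = 112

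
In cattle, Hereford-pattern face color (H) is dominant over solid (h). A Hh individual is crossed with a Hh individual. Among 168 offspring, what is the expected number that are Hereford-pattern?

Punnett square for Hh × Hh:
Offspring genotypes: 1 HH, 2 Hh, 1 hh
Hereford-pattern: 3, solid: 1
Hereford-pattern: 3 out of 4 → fraction 3/4
Expected count = 3/4 × 168 = 126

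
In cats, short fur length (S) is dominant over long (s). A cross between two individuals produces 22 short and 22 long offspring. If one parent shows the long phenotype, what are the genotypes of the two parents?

Observed offspring: 22 short, 22 long
The observed ratio simplifies to 1:1. One parent shows long, so its genotype must be ss. A 1:1 offspring split requires the other parent to be heterozygous (Ss).
Parent genotypes: ss × Ss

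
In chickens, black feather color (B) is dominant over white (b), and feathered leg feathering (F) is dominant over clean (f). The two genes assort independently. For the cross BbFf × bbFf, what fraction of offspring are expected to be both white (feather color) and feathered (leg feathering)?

Dihybrid cross BbFf × bbFf — consider each gene separately:
feather color: Bb × bb → 2 Bb, 2 bb → 2 B_ : 2 bb (out of 4)
leg feathering: Ff × Ff → 1 FF, 2 Ff, 1 ff → 3 F_ : 1 ff (out of 4)
Looking for: white (bb) and feathered (F_)
P(white) = 2/4, P(feathered) = 3/4
P(both) = 2/4 × 3/4 = 6/16 = 3/8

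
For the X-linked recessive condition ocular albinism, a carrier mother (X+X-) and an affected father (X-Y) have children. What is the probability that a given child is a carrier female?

Cross: X+X- × X-Y
Offspring: 1 X+X-, 1 X+Y, 1 X-X-, 1 X-Y
Probability of a carrier female: 1/4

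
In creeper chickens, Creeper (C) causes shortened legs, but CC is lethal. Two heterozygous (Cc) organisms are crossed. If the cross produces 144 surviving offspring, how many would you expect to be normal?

Cross: Cc × Cc
Punnett square offspring (before lethality): 1 CC, 2 Cc, 1 cc
The CC genotype is lethal (embryos die); surviving offspring: 2 Cc, 1 cc
normal: 1 out of 3 → fraction 1/3
Expected count = 1/3 × 144 = 48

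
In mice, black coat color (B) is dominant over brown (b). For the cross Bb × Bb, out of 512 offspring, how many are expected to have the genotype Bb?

Punnett square for Bb × Bb:
Offspring genotypes: 1 BB, 2 Bb, 1 bb
Total offspring: 4
Count with target: 2
Probability: 2/4 = 1/2
Expected count = 1/2 × 512 = 256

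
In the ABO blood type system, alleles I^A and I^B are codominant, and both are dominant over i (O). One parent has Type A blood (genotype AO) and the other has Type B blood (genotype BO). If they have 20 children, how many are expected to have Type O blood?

Cross: AO × BO
Possible offspring genotypes: 1 AB, 1 AO, 1 BO, 1 OO
Blood type counts: 1 Type AB, 1 Type A, 1 Type B, 1 Type O
Probability of Type O: 1/4
Expected count = 1/4 × 20 = 5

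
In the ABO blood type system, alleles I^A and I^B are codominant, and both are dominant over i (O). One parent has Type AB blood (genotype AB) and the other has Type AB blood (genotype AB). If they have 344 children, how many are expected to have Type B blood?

Cross: AB × AB
Possible offspring genotypes: 1 AA, 2 AB, 1 BB
Blood type counts: 1 Type A, 2 Type AB, 1 Type B
Probability of Type B: 1/4
Expected count = 1/4 × 344 = 86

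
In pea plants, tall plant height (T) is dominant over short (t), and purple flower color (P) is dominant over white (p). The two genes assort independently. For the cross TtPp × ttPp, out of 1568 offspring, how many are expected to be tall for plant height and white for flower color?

Dihybrid cross TtPp × ttPp — consider each gene separately:
plant height: Tt × tt → 2 Tt, 2 tt → 2 T_ : 2 tt (out of 4)
flower color: Pp × Pp → 1 PP, 2 Pp, 1 pp → 3 P_ : 1 pp (out of 4)
Looking for: tall (T_) and white (pp)
P(tall) = 2/4, P(white) = 1/4
P(both) = 2/4 × 1/4 = 2/16 = 1/8
Expected count = 1/8 × 1568 = 196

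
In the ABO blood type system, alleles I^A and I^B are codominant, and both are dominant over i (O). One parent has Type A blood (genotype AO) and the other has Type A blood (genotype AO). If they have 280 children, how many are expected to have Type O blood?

Cross: AO × AO
Possible offspring genotypes: 1 AA, 2 AO, 1 OO
Blood type counts: 3 Type A, 1 Type O
Probability of Type O: 1/4
Expected count = 1/4 × 280 = 70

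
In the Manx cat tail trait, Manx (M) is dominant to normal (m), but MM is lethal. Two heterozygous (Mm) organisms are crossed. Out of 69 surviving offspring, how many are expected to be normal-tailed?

Cross: Mm × Mm
Punnett square offspring (before lethality): 1 MM, 2 Mm, 1 mm
The MM genotype is lethal (embryos die); surviving offspring: 2 Mm, 1 mm
normal-tailed: 1 out of 3 → fraction 1/3
Expected count = 1/3 × 69 = 23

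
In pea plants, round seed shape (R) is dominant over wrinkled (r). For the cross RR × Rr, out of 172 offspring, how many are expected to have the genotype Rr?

Punnett square for RR × Rr:
Offspring genotypes: 2 RR, 2 Rr
Total offspring: 4
Count with target: 2
Probability: 2/4 = 1/2
Expected count = 1/2 × 172 = 86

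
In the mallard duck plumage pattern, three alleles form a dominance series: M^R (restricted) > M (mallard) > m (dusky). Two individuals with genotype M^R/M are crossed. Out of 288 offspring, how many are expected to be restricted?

Cross: M^R/M × M^R/M
Allele dominance: M^R > M > m
Offspring genotypes: 1 M^R/M^R, 2 M^R/M, 1 M/M
Phenotype counts: 3 restricted, 1 mallard
restricted: 3 out of 4 → fraction 3/4
Expected count = 3/4 × 288 = 216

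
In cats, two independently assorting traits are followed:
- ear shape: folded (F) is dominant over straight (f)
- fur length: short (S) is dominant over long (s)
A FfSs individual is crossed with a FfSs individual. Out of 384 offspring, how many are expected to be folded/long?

Dihybrid cross FfSs × FfSs — consider each gene separately:
ear shape: Ff × Ff → 1 FF, 2 Ff, 1 ff → 3 F_ : 1 ff (out of 4)
fur length: Ss × Ss → 1 SS, 2 Ss, 1 ss → 3 S_ : 1 ss (out of 4)
Combine (counts out of 4 × 4 = 16): folded/short (F_S_) = 3×3 = 9; folded/long (F_ss) = 3×1 = 3; straight/short (ffS_) = 1×3 = 3; straight/long (ffss) = 1×1 = 1
Phenotype counts (out of 16): 9 folded/short, 3 folded/long, 3 straight/short, 1 straight/long
folded/long: 3 out of 16 → fraction 3/16
Expected count = 3/16 × 384 = 72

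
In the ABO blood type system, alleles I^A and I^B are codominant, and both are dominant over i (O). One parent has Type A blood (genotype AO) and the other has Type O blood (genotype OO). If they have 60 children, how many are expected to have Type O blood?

Cross: AO × OO
Possible offspring genotypes: 2 AO, 2 OO
Blood type counts: 2 Type A, 2 Type O
Probability of Type O: 2/4 = 1/2
Expected count = 1/2 × 60 = 30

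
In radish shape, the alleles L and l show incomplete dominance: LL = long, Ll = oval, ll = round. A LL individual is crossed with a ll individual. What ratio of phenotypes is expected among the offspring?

Punnett square for LL × ll:
Offspring genotypes: 4 Ll
Phenotype counts: 4 oval
Ratio: all oval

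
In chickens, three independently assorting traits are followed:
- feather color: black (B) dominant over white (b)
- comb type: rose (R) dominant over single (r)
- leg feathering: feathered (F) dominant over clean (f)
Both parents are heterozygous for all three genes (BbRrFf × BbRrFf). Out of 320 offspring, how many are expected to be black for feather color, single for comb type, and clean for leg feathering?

Trihybrid cross: BbRrFf × BbRrFf
Each trait segregates independently with a 3:1 phenotypic ratio, so each gene contributes 3/4 (dominant) or 1/4 (recessive).
Target: black (feather color), single (comb type), clean (leg feathering)
Probability = product of independent per-trait probabilities
= 3/4 × 1/4 × 1/4 = 3/64
Expected count = 3/64 × 320 = 15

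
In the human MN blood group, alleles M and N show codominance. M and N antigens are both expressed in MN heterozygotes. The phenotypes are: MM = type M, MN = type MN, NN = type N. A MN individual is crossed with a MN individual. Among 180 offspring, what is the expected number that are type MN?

Punnett square for MN × MN:
Offspring genotypes: 1 MM, 2 MN, 1 NN
Phenotype counts: 1 type M, 2 type MN, 1 type N
type MN: 2 out of 4 → fraction 1/2
Expected count = 1/2 × 180 = 90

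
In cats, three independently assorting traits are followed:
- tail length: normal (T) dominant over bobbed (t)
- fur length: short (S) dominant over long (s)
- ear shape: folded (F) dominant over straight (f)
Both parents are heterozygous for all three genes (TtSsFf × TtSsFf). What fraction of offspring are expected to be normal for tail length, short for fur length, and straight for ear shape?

Trihybrid cross: TtSsFf × TtSsFf
Each trait segregates independently with a 3:1 phenotypic ratio, so each gene contributes 3/4 (dominant) or 1/4 (recessive).
Target: normal (tail length), short (fur length), straight (ear shape)
Probability = product of independent per-trait probabilities
= 3/4 × 3/4 × 1/4 = 9/64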